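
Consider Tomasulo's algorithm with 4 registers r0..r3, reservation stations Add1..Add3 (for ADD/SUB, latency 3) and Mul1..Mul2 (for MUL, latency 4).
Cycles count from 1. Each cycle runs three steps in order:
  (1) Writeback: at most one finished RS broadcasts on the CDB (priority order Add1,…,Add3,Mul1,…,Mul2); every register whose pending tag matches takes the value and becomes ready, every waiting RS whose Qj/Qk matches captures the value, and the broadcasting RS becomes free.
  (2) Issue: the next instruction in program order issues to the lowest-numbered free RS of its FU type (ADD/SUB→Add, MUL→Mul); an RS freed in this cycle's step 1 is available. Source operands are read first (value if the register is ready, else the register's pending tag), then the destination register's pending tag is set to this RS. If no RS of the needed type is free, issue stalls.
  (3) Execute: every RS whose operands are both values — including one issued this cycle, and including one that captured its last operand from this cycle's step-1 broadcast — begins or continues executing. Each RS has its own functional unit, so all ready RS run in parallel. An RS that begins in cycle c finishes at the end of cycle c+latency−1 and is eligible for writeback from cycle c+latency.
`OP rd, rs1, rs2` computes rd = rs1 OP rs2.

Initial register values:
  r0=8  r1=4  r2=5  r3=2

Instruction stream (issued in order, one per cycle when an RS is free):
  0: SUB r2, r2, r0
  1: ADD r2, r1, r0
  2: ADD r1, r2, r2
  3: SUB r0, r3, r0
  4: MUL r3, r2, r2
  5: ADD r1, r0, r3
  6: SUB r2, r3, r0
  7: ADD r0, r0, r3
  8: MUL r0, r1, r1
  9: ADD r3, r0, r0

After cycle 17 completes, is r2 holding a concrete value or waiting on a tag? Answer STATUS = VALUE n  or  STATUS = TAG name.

  c1: issue SUB r2<-Add1  regs: r0:8,r1:4,r2:Add1,r3:2
  c2: issue ADD r2<-Add2  regs: r0:8,r1:4,r2:Add2,r3:2
  c3: issue ADD r1<-Add3  regs: r0:8,r1:Add3,r2:Add2,r3:2
  c4: CDB Add1=-3; issue SUB r0<-Add1  regs: r0:Add1,r1:Add3,r2:Add2,r3:2
  c5: CDB Add2=12; issue MUL r3<-Mul1  regs: r0:Add1,r1:Add3,r2:12,r3:Mul1
  c6: issue ADD r1<-Add2  regs: r0:Add1,r1:Add2,r2:12,r3:Mul1
  c7: CDB Add1=-6; issue SUB r2<-Add1  regs: r0:-6,r1:Add2,r2:Add1,r3:Mul1
  c8: CDB Add3=24; issue ADD r0<-Add3  regs: r0:Add3,r1:Add2,r2:Add1,r3:Mul1
  c9: CDB Mul1=144; issue MUL r0<-Mul1  regs: r0:Mul1,r1:Add2,r2:Add1,r3:144
  c10: stall  regs: r0:Mul1,r1:Add2,r2:Add1,r3:144
  c11: stall  regs: r0:Mul1,r1:Add2,r2:Add1,r3:144
  c12: CDB Add1=150; issue ADD r3<-Add1  regs: r0:Mul1,r1:Add2,r2:150,r3:Add1
  c13: CDB Add2=138  regs: r0:Mul1,r1:138,r2:150,r3:Add1
  c14: CDB Add3=138  regs: r0:Mul1,r1:138,r2:150,r3:Add1
  c15: -  regs: r0:Mul1,r1:138,r2:150,r3:Add1
  c16: -  regs: r0:Mul1,r1:138,r2:150,r3:Add1
  c17: CDB Mul1=19044  regs: r0:19044,r1:138,r2:150,r3:Add1

STATUS = VALUE 150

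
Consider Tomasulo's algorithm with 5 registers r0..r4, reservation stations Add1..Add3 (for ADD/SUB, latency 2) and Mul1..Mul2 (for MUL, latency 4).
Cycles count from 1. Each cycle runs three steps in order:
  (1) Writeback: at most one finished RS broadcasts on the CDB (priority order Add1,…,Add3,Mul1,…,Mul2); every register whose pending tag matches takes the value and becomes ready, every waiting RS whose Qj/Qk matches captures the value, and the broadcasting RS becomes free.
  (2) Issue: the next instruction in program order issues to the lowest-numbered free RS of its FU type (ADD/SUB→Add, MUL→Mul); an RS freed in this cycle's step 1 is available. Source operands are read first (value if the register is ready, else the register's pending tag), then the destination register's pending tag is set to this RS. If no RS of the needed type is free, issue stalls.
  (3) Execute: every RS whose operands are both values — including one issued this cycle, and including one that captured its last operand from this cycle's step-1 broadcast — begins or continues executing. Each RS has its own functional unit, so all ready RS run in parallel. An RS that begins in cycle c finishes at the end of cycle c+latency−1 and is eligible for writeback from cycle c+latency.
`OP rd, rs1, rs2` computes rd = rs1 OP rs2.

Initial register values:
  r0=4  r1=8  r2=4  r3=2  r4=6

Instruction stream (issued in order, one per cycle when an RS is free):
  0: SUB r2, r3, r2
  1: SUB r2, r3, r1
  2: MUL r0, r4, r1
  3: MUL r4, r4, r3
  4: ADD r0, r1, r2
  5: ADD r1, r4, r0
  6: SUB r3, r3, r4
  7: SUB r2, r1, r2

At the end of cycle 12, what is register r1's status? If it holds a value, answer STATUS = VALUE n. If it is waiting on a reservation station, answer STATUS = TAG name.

cycle 1: issue SUB r2<-Add1 // r0:4,r1:8,r2:Add1,r3:2,r4:6
cycle 2: issue SUB r2<-Add2 // r0:4,r1:8,r2:Add2,r3:2,r4:6
cycle 3: CDB Add1=-2; issue MUL r0<-Mul1 // r0:Mul1,r1:8,r2:Add2,r3:2,r4:6
cycle 4: CDB Add2=-6; issue MUL r4<-Mul2 // r0:Mul1,r1:8,r2:-6,r3:2,r4:Mul2
cycle 5: issue ADD r0<-Add1 // r0:Add1,r1:8,r2:-6,r3:2,r4:Mul2
cycle 6: issue ADD r1<-Add2 // r0:Add1,r1:Add2,r2:-6,r3:2,r4:Mul2
cycle 7: CDB Add1=2; issue SUB r3<-Add1 // r0:2,r1:Add2,r2:-6,r3:Add1,r4:Mul2
cycle 8: CDB Mul1=48; issue SUB r2<-Add3 // r0:2,r1:Add2,r2:Add3,r3:Add1,r4:Mul2
cycle 9: CDB Mul2=12 // r0:2,r1:Add2,r2:Add3,r3:Add1,r4:12
cycle 10: - // r0:2,r1:Add2,r2:Add3,r3:Add1,r4:12
cycle 11: CDB Add1=-10 // r0:2,r1:Add2,r2:Add3,r3:-10,r4:12
cycle 12: CDB Add2=14 // r0:2,r1:14,r2:Add3,r3:-10,r4:12

STATUS = VALUE 14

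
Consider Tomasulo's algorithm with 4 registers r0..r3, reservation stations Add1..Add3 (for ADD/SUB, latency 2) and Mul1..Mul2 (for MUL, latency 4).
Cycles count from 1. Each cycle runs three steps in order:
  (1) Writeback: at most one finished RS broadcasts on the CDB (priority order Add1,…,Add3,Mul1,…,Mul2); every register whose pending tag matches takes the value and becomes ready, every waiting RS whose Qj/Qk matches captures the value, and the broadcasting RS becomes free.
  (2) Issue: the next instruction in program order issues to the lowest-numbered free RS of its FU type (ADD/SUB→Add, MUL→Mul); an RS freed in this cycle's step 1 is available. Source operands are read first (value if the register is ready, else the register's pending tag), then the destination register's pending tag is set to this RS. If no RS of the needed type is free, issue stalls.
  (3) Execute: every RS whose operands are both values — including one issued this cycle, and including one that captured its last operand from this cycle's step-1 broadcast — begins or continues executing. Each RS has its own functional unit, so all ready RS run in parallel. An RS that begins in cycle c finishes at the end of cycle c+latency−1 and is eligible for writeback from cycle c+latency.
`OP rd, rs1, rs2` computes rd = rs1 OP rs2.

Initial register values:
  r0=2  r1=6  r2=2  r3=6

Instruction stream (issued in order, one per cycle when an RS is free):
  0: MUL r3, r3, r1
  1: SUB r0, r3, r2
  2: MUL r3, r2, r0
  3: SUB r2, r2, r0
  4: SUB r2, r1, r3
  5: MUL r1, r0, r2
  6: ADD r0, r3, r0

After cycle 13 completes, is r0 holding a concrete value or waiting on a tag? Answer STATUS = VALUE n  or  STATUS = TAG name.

c1: issue MUL r3<-Mul1 | r0:2,r1:6,r2:2,r3:Mul1
c2: issue SUB r0<-Add1 | r0:Add1,r1:6,r2:2,r3:Mul1
c3: issue MUL r3<-Mul2 | r0:Add1,r1:6,r2:2,r3:Mul2
c4: issue SUB r2<-Add2 | r0:Add1,r1:6,r2:Add2,r3:Mul2
c5: CDB Mul1=36; issue SUB r2<-Add3 | r0:Add1,r1:6,r2:Add3,r3:Mul2
c6: issue MUL r1<-Mul1 | r0:Add1,r1:Mul1,r2:Add3,r3:Mul2
c7: CDB Add1=34; issue ADD r0<-Add1 | r0:Add1,r1:Mul1,r2:Add3,r3:Mul2
c8: - | r0:Add1,r1:Mul1,r2:Add3,r3:Mul2
c9: CDB Add2=-32 | r0:Add1,r1:Mul1,r2:Add3,r3:Mul2
c10: - | r0:Add1,r1:Mul1,r2:Add3,r3:Mul2
c11: CDB Mul2=68 | r0:Add1,r1:Mul1,r2:Add3,r3:68
c12: - | r0:Add1,r1:Mul1,r2:Add3,r3:68
c13: CDB Add1=102 | r0:102,r1:Mul1,r2:Add3,r3:68

STATUS = VALUE 102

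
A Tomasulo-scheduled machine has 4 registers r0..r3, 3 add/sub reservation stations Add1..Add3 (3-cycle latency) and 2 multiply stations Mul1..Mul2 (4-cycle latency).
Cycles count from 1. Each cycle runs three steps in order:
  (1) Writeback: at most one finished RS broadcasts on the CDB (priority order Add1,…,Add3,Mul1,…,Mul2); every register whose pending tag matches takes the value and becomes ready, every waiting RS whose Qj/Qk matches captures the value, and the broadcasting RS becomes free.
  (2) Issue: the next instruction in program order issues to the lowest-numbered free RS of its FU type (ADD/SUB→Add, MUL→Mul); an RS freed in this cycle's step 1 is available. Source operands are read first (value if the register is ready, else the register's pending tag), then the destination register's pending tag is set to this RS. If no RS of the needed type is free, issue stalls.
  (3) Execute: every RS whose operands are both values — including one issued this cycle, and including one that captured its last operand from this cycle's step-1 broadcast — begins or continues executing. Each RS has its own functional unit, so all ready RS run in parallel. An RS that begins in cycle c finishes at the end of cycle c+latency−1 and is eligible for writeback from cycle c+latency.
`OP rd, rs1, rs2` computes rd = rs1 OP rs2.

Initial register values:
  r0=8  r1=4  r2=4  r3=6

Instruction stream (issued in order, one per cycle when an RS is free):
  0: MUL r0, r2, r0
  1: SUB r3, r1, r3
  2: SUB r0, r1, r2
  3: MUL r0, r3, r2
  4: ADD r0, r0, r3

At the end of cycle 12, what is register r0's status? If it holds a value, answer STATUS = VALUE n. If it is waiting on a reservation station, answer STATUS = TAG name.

STATUS = VALUE -10

c1: issue MUL r0<-Mul1 | r0:Mul1,r1:4,r2:4,r3:6
c2: issue SUB r3<-Add1 | r0:Mul1,r1:4,r2:4,r3:Add1
c3: issue SUB r0<-Add2 | r0:Add2,r1:4,r2:4,r3:Add1
c4: issue MUL r0<-Mul2 | r0:Mul2,r1:4,r2:4,r3:Add1
c5: CDB Add1=-2; issue ADD r0<-Add1 | r0:Add1,r1:4,r2:4,r3:-2
c6: CDB Add2=0 | r0:Add1,r1:4,r2:4,r3:-2
c7: CDB Mul1=32 | r0:Add1,r1:4,r2:4,r3:-2
c8: - | r0:Add1,r1:4,r2:4,r3:-2
c9: CDB Mul2=-8 | r0:Add1,r1:4,r2:4,r3:-2
c10: - | r0:Add1,r1:4,r2:4,r3:-2
c11: - | r0:Add1,r1:4,r2:4,r3:-2
c12: CDB Add1=-10 | r0:-10,r1:4,r2:4,r3:-2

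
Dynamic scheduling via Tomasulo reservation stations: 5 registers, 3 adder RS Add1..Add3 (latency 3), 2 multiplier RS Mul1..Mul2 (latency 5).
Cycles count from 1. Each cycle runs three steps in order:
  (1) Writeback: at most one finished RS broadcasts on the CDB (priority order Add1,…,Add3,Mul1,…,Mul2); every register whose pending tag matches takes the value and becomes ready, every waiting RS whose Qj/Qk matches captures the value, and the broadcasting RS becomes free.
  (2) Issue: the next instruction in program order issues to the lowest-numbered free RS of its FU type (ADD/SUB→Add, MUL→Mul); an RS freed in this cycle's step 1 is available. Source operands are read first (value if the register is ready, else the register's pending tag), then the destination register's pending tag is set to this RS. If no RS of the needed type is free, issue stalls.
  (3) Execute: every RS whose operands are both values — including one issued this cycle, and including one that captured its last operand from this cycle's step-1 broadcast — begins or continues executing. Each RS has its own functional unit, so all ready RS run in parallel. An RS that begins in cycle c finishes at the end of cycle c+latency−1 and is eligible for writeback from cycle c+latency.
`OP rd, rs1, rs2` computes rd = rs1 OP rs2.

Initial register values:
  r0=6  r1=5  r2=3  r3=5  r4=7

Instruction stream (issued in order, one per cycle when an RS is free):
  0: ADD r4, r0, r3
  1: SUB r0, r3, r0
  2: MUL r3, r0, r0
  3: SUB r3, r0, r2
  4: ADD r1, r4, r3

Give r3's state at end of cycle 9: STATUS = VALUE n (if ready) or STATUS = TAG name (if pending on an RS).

c1: issue ADD r4<-Add1 | r0:6,r1:5,r2:3,r3:5,r4:Add1
c2: issue SUB r0<-Add2 | r0:Add2,r1:5,r2:3,r3:5,r4:Add1
c3: issue MUL r3<-Mul1 | r0:Add2,r1:5,r2:3,r3:Mul1,r4:Add1
c4: CDB Add1=11; issue SUB r3<-Add1 | r0:Add2,r1:5,r2:3,r3:Add1,r4:11
c5: CDB Add2=-1; issue ADD r1<-Add2 | r0:-1,r1:Add2,r2:3,r3:Add1,r4:11
c6: - | r0:-1,r1:Add2,r2:3,r3:Add1,r4:11
c7: - | r0:-1,r1:Add2,r2:3,r3:Add1,r4:11
c8: CDB Add1=-4 | r0:-1,r1:Add2,r2:3,r3:-4,r4:11
c9: - | r0:-1,r1:Add2,r2:3,r3:-4,r4:11

STATUS = VALUE -4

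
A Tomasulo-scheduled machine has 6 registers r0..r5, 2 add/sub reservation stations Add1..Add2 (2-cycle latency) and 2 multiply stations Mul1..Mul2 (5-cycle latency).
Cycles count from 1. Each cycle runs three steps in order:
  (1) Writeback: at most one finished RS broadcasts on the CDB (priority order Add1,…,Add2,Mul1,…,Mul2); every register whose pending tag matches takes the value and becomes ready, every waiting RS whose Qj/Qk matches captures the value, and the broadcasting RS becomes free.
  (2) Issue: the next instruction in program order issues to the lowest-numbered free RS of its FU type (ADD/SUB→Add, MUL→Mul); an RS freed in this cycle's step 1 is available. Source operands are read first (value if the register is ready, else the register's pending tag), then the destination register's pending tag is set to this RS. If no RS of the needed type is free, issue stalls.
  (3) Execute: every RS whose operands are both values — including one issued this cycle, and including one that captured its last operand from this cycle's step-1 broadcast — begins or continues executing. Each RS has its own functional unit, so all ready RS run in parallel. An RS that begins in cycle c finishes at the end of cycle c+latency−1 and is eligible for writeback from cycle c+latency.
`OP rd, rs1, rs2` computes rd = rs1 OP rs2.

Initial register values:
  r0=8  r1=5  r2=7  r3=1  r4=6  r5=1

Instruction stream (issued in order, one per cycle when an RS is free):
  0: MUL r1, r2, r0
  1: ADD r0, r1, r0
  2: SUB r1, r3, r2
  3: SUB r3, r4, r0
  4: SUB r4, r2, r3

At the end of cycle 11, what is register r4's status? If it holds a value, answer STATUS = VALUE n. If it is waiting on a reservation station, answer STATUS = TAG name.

  c1: issue MUL r1<-Mul1  regs: r0:8,r1:Mul1,r2:7,r3:1,r4:6,r5:1
  c2: issue ADD r0<-Add1  regs: r0:Add1,r1:Mul1,r2:7,r3:1,r4:6,r5:1
  c3: issue SUB r1<-Add2  regs: r0:Add1,r1:Add2,r2:7,r3:1,r4:6,r5:1
  c4: stall  regs: r0:Add1,r1:Add2,r2:7,r3:1,r4:6,r5:1
  c5: CDB Add2=-6; issue SUB r3<-Add2  regs: r0:Add1,r1:-6,r2:7,r3:Add2,r4:6,r5:1
  c6: CDB Mul1=56; stall  regs: r0:Add1,r1:-6,r2:7,r3:Add2,r4:6,r5:1
  c7: stall  regs: r0:Add1,r1:-6,r2:7,r3:Add2,r4:6,r5:1
  c8: CDB Add1=64; issue SUB r4<-Add1  regs: r0:64,r1:-6,r2:7,r3:Add2,r4:Add1,r5:1
  c9: -  regs: r0:64,r1:-6,r2:7,r3:Add2,r4:Add1,r5:1
  c10: CDB Add2=-58  regs: r0:64,r1:-6,r2:7,r3:-58,r4:Add1,r5:1
  c11: -  regs: r0:64,r1:-6,r2:7,r3:-58,r4:Add1,r5:1

STATUS = TAG Add1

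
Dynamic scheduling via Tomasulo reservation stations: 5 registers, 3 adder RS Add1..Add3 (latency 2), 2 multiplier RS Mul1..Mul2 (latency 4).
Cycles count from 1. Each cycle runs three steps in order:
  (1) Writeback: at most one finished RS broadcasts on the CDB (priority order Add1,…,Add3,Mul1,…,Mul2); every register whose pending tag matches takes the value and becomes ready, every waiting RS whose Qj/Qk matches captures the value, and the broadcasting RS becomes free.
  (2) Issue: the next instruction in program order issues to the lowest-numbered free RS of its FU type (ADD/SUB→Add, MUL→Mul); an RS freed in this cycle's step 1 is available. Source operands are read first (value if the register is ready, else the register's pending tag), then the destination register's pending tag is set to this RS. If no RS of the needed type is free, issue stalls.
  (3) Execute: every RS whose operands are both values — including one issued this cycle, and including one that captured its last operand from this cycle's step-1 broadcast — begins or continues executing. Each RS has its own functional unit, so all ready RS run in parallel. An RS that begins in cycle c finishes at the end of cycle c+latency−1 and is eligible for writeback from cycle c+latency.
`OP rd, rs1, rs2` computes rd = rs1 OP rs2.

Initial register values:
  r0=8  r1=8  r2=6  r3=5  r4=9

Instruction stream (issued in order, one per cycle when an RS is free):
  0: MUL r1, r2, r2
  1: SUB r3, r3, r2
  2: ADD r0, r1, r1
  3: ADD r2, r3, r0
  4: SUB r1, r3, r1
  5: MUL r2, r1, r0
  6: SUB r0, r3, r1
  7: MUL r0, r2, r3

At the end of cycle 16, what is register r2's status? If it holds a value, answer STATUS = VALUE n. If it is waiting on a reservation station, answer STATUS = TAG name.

STATUS = VALUE -2664

  c1: issue MUL r1<-Mul1  regs: r0:8,r1:Mul1,r2:6,r3:5,r4:9
  c2: issue SUB r3<-Add1  regs: r0:8,r1:Mul1,r2:6,r3:Add1,r4:9
  c3: issue ADD r0<-Add2  regs: r0:Add2,r1:Mul1,r2:6,r3:Add1,r4:9
  c4: CDB Add1=-1; issue ADD r2<-Add1  regs: r0:Add2,r1:Mul1,r2:Add1,r3:-1,r4:9
  c5: CDB Mul1=36; issue SUB r1<-Add3  regs: r0:Add2,r1:Add3,r2:Add1,r3:-1,r4:9
  c6: issue MUL r2<-Mul1  regs: r0:Add2,r1:Add3,r2:Mul1,r3:-1,r4:9
  c7: CDB Add2=72; issue SUB r0<-Add2  regs: r0:Add2,r1:Add3,r2:Mul1,r3:-1,r4:9
  c8: CDB Add3=-37; issue MUL r0<-Mul2  regs: r0:Mul2,r1:-37,r2:Mul1,r3:-1,r4:9
  c9: CDB Add1=71  regs: r0:Mul2,r1:-37,r2:Mul1,r3:-1,r4:9
  c10: CDB Add2=36  regs: r0:Mul2,r1:-37,r2:Mul1,r3:-1,r4:9
  c11: -  regs: r0:Mul2,r1:-37,r2:Mul1,r3:-1,r4:9
  c12: CDB Mul1=-2664  regs: r0:Mul2,r1:-37,r2:-2664,r3:-1,r4:9
  c13: -  regs: r0:Mul2,r1:-37,r2:-2664,r3:-1,r4:9
  c14: -  regs: r0:Mul2,r1:-37,r2:-2664,r3:-1,r4:9
  c15: -  regs: r0:Mul2,r1:-37,r2:-2664,r3:-1,r4:9
  c16: CDB Mul2=2664  regs: r0:2664,r1:-37,r2:-2664,r3:-1,r4:9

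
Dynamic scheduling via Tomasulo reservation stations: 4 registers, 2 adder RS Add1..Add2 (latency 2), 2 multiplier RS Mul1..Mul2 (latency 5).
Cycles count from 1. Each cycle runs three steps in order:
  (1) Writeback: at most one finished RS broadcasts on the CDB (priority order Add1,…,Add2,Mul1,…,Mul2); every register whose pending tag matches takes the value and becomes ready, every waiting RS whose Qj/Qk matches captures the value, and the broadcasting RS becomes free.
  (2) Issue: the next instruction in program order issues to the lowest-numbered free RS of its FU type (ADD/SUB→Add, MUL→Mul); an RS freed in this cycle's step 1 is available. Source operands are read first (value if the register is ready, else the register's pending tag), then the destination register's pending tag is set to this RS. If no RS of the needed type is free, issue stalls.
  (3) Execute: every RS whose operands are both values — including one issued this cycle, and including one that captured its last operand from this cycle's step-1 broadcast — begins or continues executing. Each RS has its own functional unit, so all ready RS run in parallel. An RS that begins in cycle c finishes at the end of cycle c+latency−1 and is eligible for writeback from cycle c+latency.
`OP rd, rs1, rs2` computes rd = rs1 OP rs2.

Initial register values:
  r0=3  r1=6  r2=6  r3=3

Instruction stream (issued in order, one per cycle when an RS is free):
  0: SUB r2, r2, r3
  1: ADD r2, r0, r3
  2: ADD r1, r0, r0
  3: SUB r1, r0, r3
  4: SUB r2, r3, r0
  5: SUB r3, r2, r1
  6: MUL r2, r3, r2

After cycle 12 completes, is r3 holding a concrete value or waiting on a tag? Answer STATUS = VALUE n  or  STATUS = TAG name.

STATUS = VALUE 0

c1: issue SUB r2<-Add1 | r0:3,r1:6,r2:Add1,r3:3
c2: issue ADD r2<-Add2 | r0:3,r1:6,r2:Add2,r3:3
c3: CDB Add1=3; issue ADD r1<-Add1 | r0:3,r1:Add1,r2:Add2,r3:3
c4: CDB Add2=6; issue SUB r1<-Add2 | r0:3,r1:Add2,r2:6,r3:3
c5: CDB Add1=6; issue SUB r2<-Add1 | r0:3,r1:Add2,r2:Add1,r3:3
c6: CDB Add2=0; issue SUB r3<-Add2 | r0:3,r1:0,r2:Add1,r3:Add2
c7: CDB Add1=0; issue MUL r2<-Mul1 | r0:3,r1:0,r2:Mul1,r3:Add2
c8: - | r0:3,r1:0,r2:Mul1,r3:Add2
c9: CDB Add2=0 | r0:3,r1:0,r2:Mul1,r3:0
c10: - | r0:3,r1:0,r2:Mul1,r3:0
c11: - | r0:3,r1:0,r2:Mul1,r3:0
c12: - | r0:3,r1:0,r2:Mul1,r3:0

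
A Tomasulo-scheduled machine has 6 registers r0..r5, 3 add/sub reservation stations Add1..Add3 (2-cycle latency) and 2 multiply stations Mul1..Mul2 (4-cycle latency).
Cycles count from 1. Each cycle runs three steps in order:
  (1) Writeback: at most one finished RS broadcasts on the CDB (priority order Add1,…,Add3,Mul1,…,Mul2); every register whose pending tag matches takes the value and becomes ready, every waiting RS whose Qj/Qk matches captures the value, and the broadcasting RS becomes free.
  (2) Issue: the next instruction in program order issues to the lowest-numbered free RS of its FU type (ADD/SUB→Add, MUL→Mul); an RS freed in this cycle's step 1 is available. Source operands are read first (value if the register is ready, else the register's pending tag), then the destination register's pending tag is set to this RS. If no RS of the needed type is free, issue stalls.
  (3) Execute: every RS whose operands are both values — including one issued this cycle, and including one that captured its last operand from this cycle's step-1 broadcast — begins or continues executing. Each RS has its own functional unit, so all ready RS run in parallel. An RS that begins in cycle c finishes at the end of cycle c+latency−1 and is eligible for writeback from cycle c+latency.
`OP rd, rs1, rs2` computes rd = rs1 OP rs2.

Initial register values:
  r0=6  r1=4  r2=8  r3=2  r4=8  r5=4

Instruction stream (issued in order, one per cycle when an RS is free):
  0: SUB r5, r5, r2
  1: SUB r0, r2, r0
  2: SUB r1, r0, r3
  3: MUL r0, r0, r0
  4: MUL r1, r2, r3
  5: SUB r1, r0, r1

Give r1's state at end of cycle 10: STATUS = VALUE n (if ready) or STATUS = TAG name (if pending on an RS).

STATUS = TAG Add1

c1: issue SUB r5<-Add1 | r0:6,r1:4,r2:8,r3:2,r4:8,r5:Add1
c2: issue SUB r0<-Add2 | r0:Add2,r1:4,r2:8,r3:2,r4:8,r5:Add1
c3: CDB Add1=-4; issue SUB r1<-Add1 | r0:Add2,r1:Add1,r2:8,r3:2,r4:8,r5:-4
c4: CDB Add2=2; issue MUL r0<-Mul1 | r0:Mul1,r1:Add1,r2:8,r3:2,r4:8,r5:-4
c5: issue MUL r1<-Mul2 | r0:Mul1,r1:Mul2,r2:8,r3:2,r4:8,r5:-4
c6: CDB Add1=0; issue SUB r1<-Add1 | r0:Mul1,r1:Add1,r2:8,r3:2,r4:8,r5:-4
c7: - | r0:Mul1,r1:Add1,r2:8,r3:2,r4:8,r5:-4
c8: CDB Mul1=4 | r0:4,r1:Add1,r2:8,r3:2,r4:8,r5:-4
c9: CDB Mul2=16 | r0:4,r1:Add1,r2:8,r3:2,r4:8,r5:-4
c10: - | r0:4,r1:Add1,r2:8,r3:2,r4:8,r5:-4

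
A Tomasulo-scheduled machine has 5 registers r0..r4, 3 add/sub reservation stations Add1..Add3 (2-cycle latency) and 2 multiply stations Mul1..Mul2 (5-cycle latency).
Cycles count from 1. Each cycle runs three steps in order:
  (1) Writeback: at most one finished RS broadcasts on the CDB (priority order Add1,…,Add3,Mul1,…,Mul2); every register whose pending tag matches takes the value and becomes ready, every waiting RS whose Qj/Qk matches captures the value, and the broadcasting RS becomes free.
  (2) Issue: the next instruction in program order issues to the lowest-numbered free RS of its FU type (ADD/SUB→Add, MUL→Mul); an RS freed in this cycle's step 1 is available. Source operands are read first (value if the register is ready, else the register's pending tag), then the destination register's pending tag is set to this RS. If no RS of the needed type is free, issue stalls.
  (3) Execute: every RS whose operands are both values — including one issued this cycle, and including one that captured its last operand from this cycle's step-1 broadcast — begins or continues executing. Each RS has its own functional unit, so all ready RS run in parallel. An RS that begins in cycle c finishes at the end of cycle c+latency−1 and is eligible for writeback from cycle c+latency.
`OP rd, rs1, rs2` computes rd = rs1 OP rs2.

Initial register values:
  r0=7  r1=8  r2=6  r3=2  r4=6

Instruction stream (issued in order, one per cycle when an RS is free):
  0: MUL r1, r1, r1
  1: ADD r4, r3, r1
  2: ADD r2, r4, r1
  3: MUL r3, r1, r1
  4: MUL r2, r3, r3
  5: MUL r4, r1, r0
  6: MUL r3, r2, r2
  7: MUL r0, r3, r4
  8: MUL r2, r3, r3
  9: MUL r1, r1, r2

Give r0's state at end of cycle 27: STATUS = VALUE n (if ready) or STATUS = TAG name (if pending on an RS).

STATUS = VALUE 126100789566373888

  c1: issue MUL r1<-Mul1  regs: r0:7,r1:Mul1,r2:6,r3:2,r4:6
  c2: issue ADD r4<-Add1  regs: r0:7,r1:Mul1,r2:6,r3:2,r4:Add1
  c3: issue ADD r2<-Add2  regs: r0:7,r1:Mul1,r2:Add2,r3:2,r4:Add1
  c4: issue MUL r3<-Mul2  regs: r0:7,r1:Mul1,r2:Add2,r3:Mul2,r4:Add1
  c5: stall  regs: r0:7,r1:Mul1,r2:Add2,r3:Mul2,r4:Add1
  c6: CDB Mul1=64; issue MUL r2<-Mul1  regs: r0:7,r1:64,r2:Mul1,r3:Mul2,r4:Add1
  c7: stall  regs: r0:7,r1:64,r2:Mul1,r3:Mul2,r4:Add1
  c8: CDB Add1=66; stall  regs: r0:7,r1:64,r2:Mul1,r3:Mul2,r4:66
  c9: stall  regs: r0:7,r1:64,r2:Mul1,r3:Mul2,r4:66
  c10: CDB Add2=130; stall  regs: r0:7,r1:64,r2:Mul1,r3:Mul2,r4:66
  c11: CDB Mul2=4096; issue MUL r4<-Mul2  regs: r0:7,r1:64,r2:Mul1,r3:4096,r4:Mul2
  c12: stall  regs: r0:7,r1:64,r2:Mul1,r3:4096,r4:Mul2
  c13: stall  regs: r0:7,r1:64,r2:Mul1,r3:4096,r4:Mul2
  c14: stall  regs: r0:7,r1:64,r2:Mul1,r3:4096,r4:Mul2
  c15: stall  regs: r0:7,r1:64,r2:Mul1,r3:4096,r4:Mul2
  c16: CDB Mul1=16777216; issue MUL r3<-Mul1  regs: r0:7,r1:64,r2:16777216,r3:Mul1,r4:Mul2
  c17: CDB Mul2=448; issue MUL r0<-Mul2  regs: r0:Mul2,r1:64,r2:16777216,r3:Mul1,r4:448
  c18: stall  regs: r0:Mul2,r1:64,r2:16777216,r3:Mul1,r4:448
  c19: stall  regs: r0:Mul2,r1:64,r2:16777216,r3:Mul1,r4:448
  c20: stall  regs: r0:Mul2,r1:64,r2:16777216,r3:Mul1,r4:448
  c21: CDB Mul1=281474976710656; issue MUL r2<-Mul1  regs: r0:Mul2,r1:64,r2:Mul1,r3:281474976710656,r4:448
  c22: stall  regs: r0:Mul2,r1:64,r2:Mul1,r3:281474976710656,r4:448
  c23: stall  regs: r0:Mul2,r1:64,r2:Mul1,r3:281474976710656,r4:448
  c24: stall  regs: r0:Mul2,r1:64,r2:Mul1,r3:281474976710656,r4:448
  c25: stall  regs: r0:Mul2,r1:64,r2:Mul1,r3:281474976710656,r4:448
  c26: CDB Mul1=79228162514264337593543950336; issue MUL r1<-Mul1  regs: r0:Mul2,r1:Mul1,r2:79228162514264337593543950336,r3:281474976710656,r4:448
  c27: CDB Mul2=126100789566373888  regs: r0:126100789566373888,r1:Mul1,r2:79228162514264337593543950336,r3:281474976710656,r4:448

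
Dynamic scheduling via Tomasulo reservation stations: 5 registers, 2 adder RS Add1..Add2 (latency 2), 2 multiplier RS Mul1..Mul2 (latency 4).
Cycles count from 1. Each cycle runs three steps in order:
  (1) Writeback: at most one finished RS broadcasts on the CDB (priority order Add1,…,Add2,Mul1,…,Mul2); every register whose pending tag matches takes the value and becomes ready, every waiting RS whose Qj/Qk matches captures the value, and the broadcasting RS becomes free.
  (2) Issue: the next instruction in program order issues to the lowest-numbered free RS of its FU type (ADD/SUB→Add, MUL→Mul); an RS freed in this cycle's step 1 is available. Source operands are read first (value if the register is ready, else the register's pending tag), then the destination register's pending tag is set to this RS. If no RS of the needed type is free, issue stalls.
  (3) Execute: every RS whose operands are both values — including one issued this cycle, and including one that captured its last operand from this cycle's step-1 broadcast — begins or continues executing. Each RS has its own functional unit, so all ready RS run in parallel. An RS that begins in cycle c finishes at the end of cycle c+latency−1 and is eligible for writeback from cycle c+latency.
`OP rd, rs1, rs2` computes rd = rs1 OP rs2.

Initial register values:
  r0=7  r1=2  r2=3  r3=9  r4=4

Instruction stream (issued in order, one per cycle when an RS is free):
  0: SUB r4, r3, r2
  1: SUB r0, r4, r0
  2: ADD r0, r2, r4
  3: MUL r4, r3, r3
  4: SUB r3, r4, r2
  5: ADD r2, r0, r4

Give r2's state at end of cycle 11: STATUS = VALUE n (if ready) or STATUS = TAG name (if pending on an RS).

c1: issue SUB r4<-Add1 | r0:7,r1:2,r2:3,r3:9,r4:Add1
c2: issue SUB r0<-Add2 | r0:Add2,r1:2,r2:3,r3:9,r4:Add1
c3: CDB Add1=6; issue ADD r0<-Add1 | r0:Add1,r1:2,r2:3,r3:9,r4:6
c4: issue MUL r4<-Mul1 | r0:Add1,r1:2,r2:3,r3:9,r4:Mul1
c5: CDB Add1=9; issue SUB r3<-Add1 | r0:9,r1:2,r2:3,r3:Add1,r4:Mul1
c6: CDB Add2=-1; issue ADD r2<-Add2 | r0:9,r1:2,r2:Add2,r3:Add1,r4:Mul1
c7: - | r0:9,r1:2,r2:Add2,r3:Add1,r4:Mul1
c8: CDB Mul1=81 | r0:9,r1:2,r2:Add2,r3:Add1,r4:81
c9: - | r0:9,r1:2,r2:Add2,r3:Add1,r4:81
c10: CDB Add1=78 | r0:9,r1:2,r2:Add2,r3:78,r4:81
c11: CDB Add2=90 | r0:9,r1:2,r2:90,r3:78,r4:81

STATUS = VALUE 90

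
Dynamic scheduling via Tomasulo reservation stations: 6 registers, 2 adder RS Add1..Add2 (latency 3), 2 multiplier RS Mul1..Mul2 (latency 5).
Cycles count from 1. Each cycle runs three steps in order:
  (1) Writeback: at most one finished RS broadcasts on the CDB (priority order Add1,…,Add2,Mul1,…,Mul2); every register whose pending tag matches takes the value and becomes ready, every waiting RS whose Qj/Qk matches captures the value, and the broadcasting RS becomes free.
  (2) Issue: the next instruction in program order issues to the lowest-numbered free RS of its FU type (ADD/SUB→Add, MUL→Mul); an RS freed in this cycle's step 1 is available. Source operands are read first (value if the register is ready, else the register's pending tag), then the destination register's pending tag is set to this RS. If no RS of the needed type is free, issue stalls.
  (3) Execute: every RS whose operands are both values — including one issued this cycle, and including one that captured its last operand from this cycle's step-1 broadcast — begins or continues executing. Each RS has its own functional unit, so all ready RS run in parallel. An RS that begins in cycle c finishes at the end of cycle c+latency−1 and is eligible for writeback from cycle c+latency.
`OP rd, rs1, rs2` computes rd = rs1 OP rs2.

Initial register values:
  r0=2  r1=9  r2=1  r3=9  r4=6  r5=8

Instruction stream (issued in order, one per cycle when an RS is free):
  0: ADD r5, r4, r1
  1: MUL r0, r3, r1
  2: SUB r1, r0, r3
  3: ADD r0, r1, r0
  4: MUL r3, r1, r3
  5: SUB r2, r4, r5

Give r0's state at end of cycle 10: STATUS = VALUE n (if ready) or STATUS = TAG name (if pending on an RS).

STATUS = TAG Add1

c1: issue ADD r5<-Add1 | r0:2,r1:9,r2:1,r3:9,r4:6,r5:Add1
c2: issue MUL r0<-Mul1 | r0:Mul1,r1:9,r2:1,r3:9,r4:6,r5:Add1
c3: issue SUB r1<-Add2 | r0:Mul1,r1:Add2,r2:1,r3:9,r4:6,r5:Add1
c4: CDB Add1=15; issue ADD r0<-Add1 | r0:Add1,r1:Add2,r2:1,r3:9,r4:6,r5:15
c5: issue MUL r3<-Mul2 | r0:Add1,r1:Add2,r2:1,r3:Mul2,r4:6,r5:15
c6: stall | r0:Add1,r1:Add2,r2:1,r3:Mul2,r4:6,r5:15
c7: CDB Mul1=81; stall | r0:Add1,r1:Add2,r2:1,r3:Mul2,r4:6,r5:15
c8: stall | r0:Add1,r1:Add2,r2:1,r3:Mul2,r4:6,r5:15
c9: stall | r0:Add1,r1:Add2,r2:1,r3:Mul2,r4:6,r5:15
c10: CDB Add2=72; issue SUB r2<-Add2 | r0:Add1,r1:72,r2:Add2,r3:Mul2,r4:6,r5:15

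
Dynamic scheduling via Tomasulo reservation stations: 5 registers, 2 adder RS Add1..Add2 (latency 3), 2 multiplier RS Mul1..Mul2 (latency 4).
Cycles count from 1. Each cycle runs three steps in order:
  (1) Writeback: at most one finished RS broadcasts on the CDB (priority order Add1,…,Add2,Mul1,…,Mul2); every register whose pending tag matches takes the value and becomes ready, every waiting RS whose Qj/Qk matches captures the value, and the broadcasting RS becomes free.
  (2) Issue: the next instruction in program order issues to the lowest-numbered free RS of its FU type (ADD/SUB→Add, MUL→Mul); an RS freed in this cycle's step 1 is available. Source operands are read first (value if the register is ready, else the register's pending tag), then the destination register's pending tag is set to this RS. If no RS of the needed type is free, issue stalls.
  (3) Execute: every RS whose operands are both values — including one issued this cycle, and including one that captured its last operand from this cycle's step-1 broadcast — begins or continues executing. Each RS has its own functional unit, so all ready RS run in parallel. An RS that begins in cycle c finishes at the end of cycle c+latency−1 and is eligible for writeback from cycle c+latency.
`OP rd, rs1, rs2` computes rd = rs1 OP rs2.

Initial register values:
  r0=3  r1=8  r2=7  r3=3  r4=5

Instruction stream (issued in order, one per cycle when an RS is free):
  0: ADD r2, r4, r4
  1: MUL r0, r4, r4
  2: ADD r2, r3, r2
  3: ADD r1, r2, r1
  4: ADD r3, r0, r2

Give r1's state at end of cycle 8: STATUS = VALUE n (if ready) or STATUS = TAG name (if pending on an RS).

STATUS = TAG Add1

cycle 1: issue ADD r2<-Add1 // r0:3,r1:8,r2:Add1,r3:3,r4:5
cycle 2: issue MUL r0<-Mul1 // r0:Mul1,r1:8,r2:Add1,r3:3,r4:5
cycle 3: issue ADD r2<-Add2 // r0:Mul1,r1:8,r2:Add2,r3:3,r4:5
cycle 4: CDB Add1=10; issue ADD r1<-Add1 // r0:Mul1,r1:Add1,r2:Add2,r3:3,r4:5
cycle 5: stall // r0:Mul1,r1:Add1,r2:Add2,r3:3,r4:5
cycle 6: CDB Mul1=25; stall // r0:25,r1:Add1,r2:Add2,r3:3,r4:5
cycle 7: CDB Add2=13; issue ADD r3<-Add2 // r0:25,r1:Add1,r2:13,r3:Add2,r4:5
cycle 8: - // r0:25,r1:Add1,r2:13,r3:Add2,r4:5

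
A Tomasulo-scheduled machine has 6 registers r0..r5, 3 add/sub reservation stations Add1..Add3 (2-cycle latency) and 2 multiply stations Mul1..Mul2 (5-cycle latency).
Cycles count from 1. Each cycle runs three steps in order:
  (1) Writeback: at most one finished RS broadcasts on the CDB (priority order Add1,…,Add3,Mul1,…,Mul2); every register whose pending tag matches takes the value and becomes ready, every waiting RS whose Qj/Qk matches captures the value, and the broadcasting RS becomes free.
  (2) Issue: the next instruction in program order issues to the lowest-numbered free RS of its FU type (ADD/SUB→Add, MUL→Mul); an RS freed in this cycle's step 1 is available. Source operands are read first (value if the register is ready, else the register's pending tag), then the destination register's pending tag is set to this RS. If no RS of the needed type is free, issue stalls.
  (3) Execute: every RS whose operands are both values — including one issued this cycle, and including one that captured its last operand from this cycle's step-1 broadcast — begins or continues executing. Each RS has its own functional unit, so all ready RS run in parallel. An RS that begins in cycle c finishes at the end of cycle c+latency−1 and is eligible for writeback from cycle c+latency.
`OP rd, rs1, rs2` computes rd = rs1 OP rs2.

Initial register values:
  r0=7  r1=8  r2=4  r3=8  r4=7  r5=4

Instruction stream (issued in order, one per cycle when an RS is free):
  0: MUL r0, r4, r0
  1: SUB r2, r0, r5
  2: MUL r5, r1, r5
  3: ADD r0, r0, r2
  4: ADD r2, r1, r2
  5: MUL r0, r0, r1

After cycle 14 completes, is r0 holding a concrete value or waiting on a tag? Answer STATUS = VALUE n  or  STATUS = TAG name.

STATUS = TAG Mul1

  c1: issue MUL r0<-Mul1  regs: r0:Mul1,r1:8,r2:4,r3:8,r4:7,r5:4
  c2: issue SUB r2<-Add1  regs: r0:Mul1,r1:8,r2:Add1,r3:8,r4:7,r5:4
  c3: issue MUL r5<-Mul2  regs: r0:Mul1,r1:8,r2:Add1,r3:8,r4:7,r5:Mul2
  c4: issue ADD r0<-Add2  regs: r0:Add2,r1:8,r2:Add1,r3:8,r4:7,r5:Mul2
  c5: issue ADD r2<-Add3  regs: r0:Add2,r1:8,r2:Add3,r3:8,r4:7,r5:Mul2
  c6: CDB Mul1=49; issue MUL r0<-Mul1  regs: r0:Mul1,r1:8,r2:Add3,r3:8,r4:7,r5:Mul2
  c7: -  regs: r0:Mul1,r1:8,r2:Add3,r3:8,r4:7,r5:Mul2
  c8: CDB Add1=45  regs: r0:Mul1,r1:8,r2:Add3,r3:8,r4:7,r5:Mul2
  c9: CDB Mul2=32  regs: r0:Mul1,r1:8,r2:Add3,r3:8,r4:7,r5:32
  c10: CDB Add2=94  regs: r0:Mul1,r1:8,r2:Add3,r3:8,r4:7,r5:32
  c11: CDB Add3=53  regs: r0:Mul1,r1:8,r2:53,r3:8,r4:7,r5:32
  c12: -  regs: r0:Mul1,r1:8,r2:53,r3:8,r4:7,r5:32
  c13: -  regs: r0:Mul1,r1:8,r2:53,r3:8,r4:7,r5:32
  c14: -  regs: r0:Mul1,r1:8,r2:53,r3:8,r4:7,r5:32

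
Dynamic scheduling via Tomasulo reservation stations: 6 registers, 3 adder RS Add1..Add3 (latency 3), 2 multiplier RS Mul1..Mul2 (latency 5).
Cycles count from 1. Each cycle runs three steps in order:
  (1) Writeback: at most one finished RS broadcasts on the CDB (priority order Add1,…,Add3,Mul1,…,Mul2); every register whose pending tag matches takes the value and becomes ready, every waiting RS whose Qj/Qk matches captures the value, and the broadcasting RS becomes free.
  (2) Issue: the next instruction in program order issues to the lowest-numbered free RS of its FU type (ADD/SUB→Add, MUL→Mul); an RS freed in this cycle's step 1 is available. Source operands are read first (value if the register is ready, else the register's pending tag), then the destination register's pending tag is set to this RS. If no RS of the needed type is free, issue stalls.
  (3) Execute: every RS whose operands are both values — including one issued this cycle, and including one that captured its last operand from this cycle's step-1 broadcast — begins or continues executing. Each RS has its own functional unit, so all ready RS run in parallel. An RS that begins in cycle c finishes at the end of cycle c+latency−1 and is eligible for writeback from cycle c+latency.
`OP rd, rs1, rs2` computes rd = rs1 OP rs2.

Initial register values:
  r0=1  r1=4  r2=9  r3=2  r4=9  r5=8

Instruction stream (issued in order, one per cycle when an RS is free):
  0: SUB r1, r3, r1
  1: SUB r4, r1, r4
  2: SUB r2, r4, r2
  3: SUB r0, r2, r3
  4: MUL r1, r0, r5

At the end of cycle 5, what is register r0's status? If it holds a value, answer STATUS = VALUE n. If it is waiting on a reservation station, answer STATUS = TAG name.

cycle 1: issue SUB r1<-Add1 // r0:1,r1:Add1,r2:9,r3:2,r4:9,r5:8
cycle 2: issue SUB r4<-Add2 // r0:1,r1:Add1,r2:9,r3:2,r4:Add2,r5:8
cycle 3: issue SUB r2<-Add3 // r0:1,r1:Add1,r2:Add3,r3:2,r4:Add2,r5:8
cycle 4: CDB Add1=-2; issue SUB r0<-Add1 // r0:Add1,r1:-2,r2:Add3,r3:2,r4:Add2,r5:8
cycle 5: issue MUL r1<-Mul1 // r0:Add1,r1:Mul1,r2:Add3,r3:2,r4:Add2,r5:8

STATUS = TAG Add1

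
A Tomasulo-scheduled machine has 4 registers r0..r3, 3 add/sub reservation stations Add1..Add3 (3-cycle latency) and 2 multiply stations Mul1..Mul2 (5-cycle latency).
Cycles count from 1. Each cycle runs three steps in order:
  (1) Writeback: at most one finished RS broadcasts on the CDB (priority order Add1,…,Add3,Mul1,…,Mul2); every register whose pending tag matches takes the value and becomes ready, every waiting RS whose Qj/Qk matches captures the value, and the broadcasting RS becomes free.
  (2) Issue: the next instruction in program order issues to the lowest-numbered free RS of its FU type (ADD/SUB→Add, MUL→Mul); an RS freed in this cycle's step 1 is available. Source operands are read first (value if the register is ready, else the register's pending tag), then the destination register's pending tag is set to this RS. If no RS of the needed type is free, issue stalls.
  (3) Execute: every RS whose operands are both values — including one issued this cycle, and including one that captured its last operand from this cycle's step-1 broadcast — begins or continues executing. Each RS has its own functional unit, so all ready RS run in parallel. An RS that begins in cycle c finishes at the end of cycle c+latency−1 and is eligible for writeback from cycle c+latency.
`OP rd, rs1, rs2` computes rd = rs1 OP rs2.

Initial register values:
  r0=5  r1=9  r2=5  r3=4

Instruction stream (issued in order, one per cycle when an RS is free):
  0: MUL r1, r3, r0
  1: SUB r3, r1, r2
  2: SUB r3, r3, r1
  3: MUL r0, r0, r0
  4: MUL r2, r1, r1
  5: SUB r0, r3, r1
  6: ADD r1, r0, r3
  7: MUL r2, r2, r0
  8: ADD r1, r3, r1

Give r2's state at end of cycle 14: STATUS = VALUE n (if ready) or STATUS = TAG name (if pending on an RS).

c1: issue MUL r1<-Mul1 | r0:5,r1:Mul1,r2:5,r3:4
c2: issue SUB r3<-Add1 | r0:5,r1:Mul1,r2:5,r3:Add1
c3: issue SUB r3<-Add2 | r0:5,r1:Mul1,r2:5,r3:Add2
c4: issue MUL r0<-Mul2 | r0:Mul2,r1:Mul1,r2:5,r3:Add2
c5: stall | r0:Mul2,r1:Mul1,r2:5,r3:Add2
c6: CDB Mul1=20; issue MUL r2<-Mul1 | r0:Mul2,r1:20,r2:Mul1,r3:Add2
c7: issue SUB r0<-Add3 | r0:Add3,r1:20,r2:Mul1,r3:Add2
c8: stall | r0:Add3,r1:20,r2:Mul1,r3:Add2
c9: CDB Add1=15; issue ADD r1<-Add1 | r0:Add3,r1:Add1,r2:Mul1,r3:Add2
c10: CDB Mul2=25; issue MUL r2<-Mul2 | r0:Add3,r1:Add1,r2:Mul2,r3:Add2
c11: CDB Mul1=400; stall | r0:Add3,r1:Add1,r2:Mul2,r3:Add2
c12: CDB Add2=-5; issue ADD r1<-Add2 | r0:Add3,r1:Add2,r2:Mul2,r3:-5
c13: - | r0:Add3,r1:Add2,r2:Mul2,r3:-5
c14: - | r0:Add3,r1:Add2,r2:Mul2,r3:-5

STATUS = TAG Mul2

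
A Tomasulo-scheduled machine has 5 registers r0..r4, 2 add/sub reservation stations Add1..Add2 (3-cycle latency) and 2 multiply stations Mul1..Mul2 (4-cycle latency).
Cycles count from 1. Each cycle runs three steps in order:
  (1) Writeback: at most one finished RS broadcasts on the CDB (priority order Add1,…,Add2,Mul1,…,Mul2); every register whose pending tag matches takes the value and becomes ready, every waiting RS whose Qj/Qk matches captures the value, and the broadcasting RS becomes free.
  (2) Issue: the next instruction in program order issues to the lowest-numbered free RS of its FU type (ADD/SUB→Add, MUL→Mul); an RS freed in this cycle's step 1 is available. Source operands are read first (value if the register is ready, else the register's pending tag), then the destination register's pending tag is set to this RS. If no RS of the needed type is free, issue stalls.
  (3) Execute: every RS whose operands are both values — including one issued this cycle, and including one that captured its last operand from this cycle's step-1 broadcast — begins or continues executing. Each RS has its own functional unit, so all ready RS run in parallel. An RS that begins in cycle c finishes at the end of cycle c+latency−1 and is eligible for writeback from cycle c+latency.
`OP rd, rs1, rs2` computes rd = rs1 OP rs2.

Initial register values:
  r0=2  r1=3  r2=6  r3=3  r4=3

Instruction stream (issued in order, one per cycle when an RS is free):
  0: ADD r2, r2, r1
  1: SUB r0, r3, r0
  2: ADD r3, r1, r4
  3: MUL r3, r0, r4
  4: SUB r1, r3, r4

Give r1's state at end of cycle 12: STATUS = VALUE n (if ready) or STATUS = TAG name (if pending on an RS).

cycle 1: issue ADD r2<-Add1 // r0:2,r1:3,r2:Add1,r3:3,r4:3
cycle 2: issue SUB r0<-Add2 // r0:Add2,r1:3,r2:Add1,r3:3,r4:3
cycle 3: stall // r0:Add2,r1:3,r2:Add1,r3:3,r4:3
cycle 4: CDB Add1=9; issue ADD r3<-Add1 // r0:Add2,r1:3,r2:9,r3:Add1,r4:3
cycle 5: CDB Add2=1; issue MUL r3<-Mul1 // r0:1,r1:3,r2:9,r3:Mul1,r4:3
cycle 6: issue SUB r1<-Add2 // r0:1,r1:Add2,r2:9,r3:Mul1,r4:3
cycle 7: CDB Add1=6 // r0:1,r1:Add2,r2:9,r3:Mul1,r4:3
cycle 8: - // r0:1,r1:Add2,r2:9,r3:Mul1,r4:3
cycle 9: CDB Mul1=3 // r0:1,r1:Add2,r2:9,r3:3,r4:3
cycle 10: - // r0:1,r1:Add2,r2:9,r3:3,r4:3
cycle 11: - // r0:1,r1:Add2,r2:9,r3:3,r4:3
cycle 12: CDB Add2=0 // r0:1,r1:0,r2:9,r3:3,r4:3

STATUS = VALUE 0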